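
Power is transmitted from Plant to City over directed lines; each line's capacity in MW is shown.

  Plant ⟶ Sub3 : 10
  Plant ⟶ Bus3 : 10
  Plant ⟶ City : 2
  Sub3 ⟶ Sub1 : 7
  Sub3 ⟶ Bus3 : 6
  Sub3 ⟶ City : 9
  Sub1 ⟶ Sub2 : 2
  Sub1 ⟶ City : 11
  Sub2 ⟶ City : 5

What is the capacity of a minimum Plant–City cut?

Augment Plant→City: bottleneck 2, flow now 2.
Augment Plant→Sub3→City: bottleneck 9, flow now 11.
Augment Plant→Sub3→Sub1→City: bottleneck 1, flow now 12.
No augmenting path remains; maximum flow = 12.
By max-flow min-cut, the minimum cut capacity equals the max flow.
In the residual graph, reachable from Plant: {Plant, Bus3}.
Min-cut edges: Plant→Sub3 (10), Plant→City (2); capacity 10 + 2 = 12.

12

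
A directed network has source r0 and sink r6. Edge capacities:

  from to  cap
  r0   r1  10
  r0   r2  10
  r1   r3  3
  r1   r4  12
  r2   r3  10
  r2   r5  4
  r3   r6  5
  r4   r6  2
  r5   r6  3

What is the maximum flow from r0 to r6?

Augment r0→r1→r3→r6: bottleneck 3, flow now 3.
Augment r0→r1→r4→r6: bottleneck 2, flow now 5.
Augment r0→r2→r3→r6: bottleneck 2, flow now 7.
Augment r0→r2→r5→r6: bottleneck 3, flow now 10.
No augmenting path remains; maximum flow = 10.
In the residual graph, reachable from r0: {r0, r1, r2, r3, r4, r5}.
Min-cut edges: r3→r6 (5), r4→r6 (2), r5→r6 (3); capacity 5 + 2 + 3 = 10.
This cut is saturated, so no flow can exceed 10.

10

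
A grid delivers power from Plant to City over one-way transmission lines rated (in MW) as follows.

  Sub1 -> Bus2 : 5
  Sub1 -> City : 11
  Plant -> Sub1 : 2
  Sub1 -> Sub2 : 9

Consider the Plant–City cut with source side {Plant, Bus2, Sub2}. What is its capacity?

2

Edges leaving {Plant, Bus2, Sub2}: Plant→Sub1 (2).
Cut capacity = 2 = 2.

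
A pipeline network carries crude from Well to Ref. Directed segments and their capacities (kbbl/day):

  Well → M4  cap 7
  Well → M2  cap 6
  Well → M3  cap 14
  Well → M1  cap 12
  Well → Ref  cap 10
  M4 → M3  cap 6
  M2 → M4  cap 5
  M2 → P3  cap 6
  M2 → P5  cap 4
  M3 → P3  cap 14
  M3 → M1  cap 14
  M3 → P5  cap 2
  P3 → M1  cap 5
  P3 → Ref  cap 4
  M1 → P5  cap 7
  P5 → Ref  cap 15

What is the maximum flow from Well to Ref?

27

Augment Well→Ref: bottleneck 10, flow now 10.
Augment Well→M2→P3→Ref: bottleneck 4, flow now 14.
Augment Well→M2→P5→Ref: bottleneck 2, flow now 16.
Augment Well→M3→P5→Ref: bottleneck 2, flow now 18.
Augment Well→M1→P5→Ref: bottleneck 7, flow now 25.
Augment Well→M3→P3→M2→P5→Ref: bottleneck 2, flow now 27. (uses reverse residual edge)
No augmenting path remains; maximum flow = 27.
In the residual graph, reachable from Well: {Well, M4, M2, M3, P3, M1}.
Min-cut edges: Well→Ref (10), M2→P5 (4), M3→P5 (2), P3→Ref (4), M1→P5 (7); capacity 10 + 4 + 2 + 4 + 7 = 27.
This cut is saturated, so no flow can exceed 27.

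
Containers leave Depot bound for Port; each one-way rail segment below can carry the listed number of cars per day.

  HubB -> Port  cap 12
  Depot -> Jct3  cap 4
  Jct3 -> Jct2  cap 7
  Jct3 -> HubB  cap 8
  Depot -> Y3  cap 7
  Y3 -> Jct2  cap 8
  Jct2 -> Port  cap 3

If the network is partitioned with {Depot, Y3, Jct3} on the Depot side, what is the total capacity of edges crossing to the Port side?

23

Edges leaving {Depot, Y3, Jct3}: Y3→Jct2 (8), Jct3→HubB (8), Jct3→Jct2 (7).
Cut capacity = 8 + 8 + 7 = 23.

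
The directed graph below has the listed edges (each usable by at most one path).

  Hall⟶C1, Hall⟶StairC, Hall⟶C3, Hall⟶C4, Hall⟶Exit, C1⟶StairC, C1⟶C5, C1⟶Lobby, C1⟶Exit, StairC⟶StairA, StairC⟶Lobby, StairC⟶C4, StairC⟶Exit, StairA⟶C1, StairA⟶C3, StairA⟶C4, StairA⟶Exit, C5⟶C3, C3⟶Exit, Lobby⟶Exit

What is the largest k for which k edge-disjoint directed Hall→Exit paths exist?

Assign every edge capacity 1; by Menger, the answer equals the max flow.
Path Hall→Exit (+1); total 1.
Path Hall→C1→Exit (+1); total 2.
Path Hall→StairC→Exit (+1); total 3.
Path Hall→C3→Exit (+1); total 4.
No residual Hall→Exit path; max flow = 4.
Certifying cut of size 4: {Hall→C1, Hall→C3, Hall→Exit, Hall→StairC}.

4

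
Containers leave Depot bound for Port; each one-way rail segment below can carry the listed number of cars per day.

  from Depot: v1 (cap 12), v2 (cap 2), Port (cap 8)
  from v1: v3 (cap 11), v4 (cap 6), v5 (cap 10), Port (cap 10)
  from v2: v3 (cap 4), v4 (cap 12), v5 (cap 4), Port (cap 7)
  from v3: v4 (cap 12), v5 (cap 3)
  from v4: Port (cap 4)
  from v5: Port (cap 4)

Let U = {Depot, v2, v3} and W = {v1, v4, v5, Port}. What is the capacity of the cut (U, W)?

58

Edges leaving {Depot, v2, v3}: Depot→v1 (12), Depot→Port (8), v2→v4 (12), v2→v5 (4), v2→Port (7), v3→v4 (12), v3→v5 (3).
Cut capacity = 12 + 8 + 12 + 4 + 7 + 12 + 3 = 58.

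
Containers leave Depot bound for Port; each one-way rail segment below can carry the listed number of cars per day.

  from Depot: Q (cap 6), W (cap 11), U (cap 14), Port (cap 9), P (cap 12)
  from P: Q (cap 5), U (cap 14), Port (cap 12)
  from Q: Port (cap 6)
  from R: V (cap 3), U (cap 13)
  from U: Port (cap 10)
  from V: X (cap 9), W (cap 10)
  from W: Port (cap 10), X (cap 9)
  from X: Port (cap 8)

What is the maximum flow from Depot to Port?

48

Augment Depot→Port: bottleneck 9, flow now 9.
Augment Depot→P→Port: bottleneck 12, flow now 21.
Augment Depot→Q→Port: bottleneck 6, flow now 27.
Augment Depot→U→Port: bottleneck 10, flow now 37.
Augment Depot→W→Port: bottleneck 10, flow now 47.
Augment Depot→W→X→Port: bottleneck 1, flow now 48.
No augmenting path remains; maximum flow = 48.
In the residual graph, reachable from Depot: {Depot, U}.
Min-cut edges: Depot→P (12), Depot→Q (6), Depot→W (11), Depot→Port (9), U→Port (10); capacity 12 + 6 + 11 + 9 + 10 = 48.
This cut is saturated, so no flow can exceed 48.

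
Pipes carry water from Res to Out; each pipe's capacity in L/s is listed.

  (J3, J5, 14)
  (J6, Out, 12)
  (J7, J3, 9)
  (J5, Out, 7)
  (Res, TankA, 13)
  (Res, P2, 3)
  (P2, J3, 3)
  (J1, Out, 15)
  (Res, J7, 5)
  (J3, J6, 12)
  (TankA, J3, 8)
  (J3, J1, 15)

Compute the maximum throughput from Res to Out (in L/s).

Augment Res→TankA→J3→J1→Out: bottleneck 8, flow now 8.
Augment Res→P2→J3→J1→Out: bottleneck 3, flow now 11.
Augment Res→J7→J3→J1→Out: bottleneck 4, flow now 15.
Augment Res→J7→J3→J5→Out: bottleneck 1, flow now 16.
No augmenting path remains; maximum flow = 16.
In the residual graph, reachable from Res: {Res, TankA}.
Min-cut edges: Res→P2 (3), Res→J7 (5), TankA→J3 (8); capacity 3 + 5 + 8 = 16.
This cut is saturated, so no flow can exceed 16.

16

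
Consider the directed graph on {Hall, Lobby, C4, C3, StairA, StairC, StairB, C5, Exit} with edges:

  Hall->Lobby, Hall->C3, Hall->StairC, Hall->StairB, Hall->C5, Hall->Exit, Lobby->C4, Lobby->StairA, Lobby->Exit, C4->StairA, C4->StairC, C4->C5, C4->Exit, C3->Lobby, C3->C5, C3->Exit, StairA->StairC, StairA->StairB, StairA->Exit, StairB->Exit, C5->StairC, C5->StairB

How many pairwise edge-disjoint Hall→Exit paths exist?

Assign every edge capacity 1; by Menger, the answer equals the max flow.
Path Hall→Exit (+1); total 1.
Path Hall→Lobby→Exit (+1); total 2.
Path Hall→C3→Exit (+1); total 3.
Path Hall→StairB→Exit (+1); total 4.
No residual Hall→Exit path; max flow = 4.
Certifying cut of size 4: {Hall→C3, Hall→Exit, Hall→Lobby, StairB→Exit}.

4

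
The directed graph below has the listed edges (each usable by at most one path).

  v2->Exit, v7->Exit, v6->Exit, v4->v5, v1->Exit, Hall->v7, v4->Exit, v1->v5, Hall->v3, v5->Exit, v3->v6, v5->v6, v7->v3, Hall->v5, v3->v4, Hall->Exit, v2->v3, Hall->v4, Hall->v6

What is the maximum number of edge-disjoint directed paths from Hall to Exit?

5

Assign every edge capacity 1; by Menger, the answer equals the max flow.
Path Hall→Exit (+1); total 1.
Path Hall→v4→Exit (+1); total 2.
Path Hall→v5→Exit (+1); total 3.
Path Hall→v6→Exit (+1); total 4.
Path Hall→v7→Exit (+1); total 5.
No residual Hall→Exit path; max flow = 5.
Certifying cut of size 5: {Hall→Exit, Hall→v7, v4→Exit, v5→Exit, v6→Exit}.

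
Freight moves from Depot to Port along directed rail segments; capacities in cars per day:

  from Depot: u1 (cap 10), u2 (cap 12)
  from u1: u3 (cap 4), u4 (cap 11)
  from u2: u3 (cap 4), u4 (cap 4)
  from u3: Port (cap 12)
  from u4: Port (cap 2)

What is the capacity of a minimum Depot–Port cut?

Augment Depot→u1→u3→Port: bottleneck 4, flow now 4.
Augment Depot→u1→u4→Port: bottleneck 2, flow now 6.
Augment Depot→u2→u3→Port: bottleneck 4, flow now 10.
No augmenting path remains; maximum flow = 10.
By max-flow min-cut, the minimum cut capacity equals the max flow.
In the residual graph, reachable from Depot: {Depot, u1, u2, u4}.
Min-cut edges: u1→u3 (4), u2→u3 (4), u4→Port (2); capacity 4 + 4 + 2 = 10.

10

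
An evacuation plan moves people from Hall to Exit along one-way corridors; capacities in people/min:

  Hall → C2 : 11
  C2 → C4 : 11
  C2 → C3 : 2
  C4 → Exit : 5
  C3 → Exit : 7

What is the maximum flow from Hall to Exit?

Augment Hall→C2→C4→Exit: bottleneck 5, flow now 5.
Augment Hall→C2→C3→Exit: bottleneck 2, flow now 7.
No augmenting path remains; maximum flow = 7.
In the residual graph, reachable from Hall: {Hall, C2, C4}.
Min-cut edges: C2→C3 (2), C4→Exit (5); capacity 2 + 5 = 7.
This cut is saturated, so no flow can exceed 7.

7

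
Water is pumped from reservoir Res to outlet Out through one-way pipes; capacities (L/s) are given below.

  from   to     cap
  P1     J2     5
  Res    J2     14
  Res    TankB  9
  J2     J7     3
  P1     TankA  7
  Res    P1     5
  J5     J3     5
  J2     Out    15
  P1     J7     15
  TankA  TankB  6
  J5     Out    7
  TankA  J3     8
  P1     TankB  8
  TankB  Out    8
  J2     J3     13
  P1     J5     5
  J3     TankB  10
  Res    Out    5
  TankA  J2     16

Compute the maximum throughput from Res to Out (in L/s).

Augment Res→Out: bottleneck 5, flow now 5.
Augment Res→J2→Out: bottleneck 14, flow now 19.
Augment Res→TankB→Out: bottleneck 8, flow now 27.
Augment Res→P1→J2→Out: bottleneck 1, flow now 28.
Augment Res→P1→J5→Out: bottleneck 4, flow now 32.
No augmenting path remains; maximum flow = 32.
In the residual graph, reachable from Res: {Res, TankB}.
Min-cut edges: Res→P1 (5), Res→J2 (14), Res→Out (5), TankB→Out (8); capacity 5 + 14 + 5 + 8 = 32.
This cut is saturated, so no flow can exceed 32.

32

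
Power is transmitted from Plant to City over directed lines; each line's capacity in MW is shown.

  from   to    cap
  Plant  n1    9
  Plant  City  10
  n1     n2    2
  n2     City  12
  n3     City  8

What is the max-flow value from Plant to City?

Augment Plant→City: bottleneck 10, flow now 10.
Augment Plant→n1→n2→City: bottleneck 2, flow now 12.
No augmenting path remains; maximum flow = 12.
In the residual graph, reachable from Plant: {Plant, n1}.
Min-cut edges: Plant→City (10), n1→n2 (2); capacity 10 + 2 = 12.
This cut is saturated, so no flow can exceed 12.

12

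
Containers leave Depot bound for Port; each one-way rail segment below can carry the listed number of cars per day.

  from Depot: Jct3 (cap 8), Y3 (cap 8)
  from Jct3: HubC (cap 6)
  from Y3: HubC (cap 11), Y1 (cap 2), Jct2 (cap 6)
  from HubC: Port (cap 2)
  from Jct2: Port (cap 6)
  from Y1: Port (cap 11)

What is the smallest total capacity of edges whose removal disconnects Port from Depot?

10

Augment Depot→Jct3→HubC→Port: bottleneck 2, flow now 2.
Augment Depot→Y3→Jct2→Port: bottleneck 6, flow now 8.
Augment Depot→Y3→Y1→Port: bottleneck 2, flow now 10.
No augmenting path remains; maximum flow = 10.
By max-flow min-cut, the minimum cut capacity equals the max flow.
In the residual graph, reachable from Depot: {Depot, Jct3, HubC}.
Min-cut edges: Depot→Y3 (8), HubC→Port (2); capacity 8 + 2 = 10.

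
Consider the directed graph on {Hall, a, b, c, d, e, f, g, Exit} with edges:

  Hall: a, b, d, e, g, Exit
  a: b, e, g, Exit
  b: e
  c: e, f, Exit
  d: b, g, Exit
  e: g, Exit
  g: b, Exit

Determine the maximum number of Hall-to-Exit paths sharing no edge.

Assign every edge capacity 1; by Menger, the answer equals the max flow.
Path Hall→Exit (+1); total 1.
Path Hall→a→Exit (+1); total 2.
Path Hall→d→Exit (+1); total 3.
Path Hall→e→Exit (+1); total 4.
Path Hall→g→Exit (+1); total 5.
No residual Hall→Exit path; max flow = 5.
Certifying cut of size 5: {Hall→Exit, Hall→a, Hall→d, e→Exit, g→Exit}.

5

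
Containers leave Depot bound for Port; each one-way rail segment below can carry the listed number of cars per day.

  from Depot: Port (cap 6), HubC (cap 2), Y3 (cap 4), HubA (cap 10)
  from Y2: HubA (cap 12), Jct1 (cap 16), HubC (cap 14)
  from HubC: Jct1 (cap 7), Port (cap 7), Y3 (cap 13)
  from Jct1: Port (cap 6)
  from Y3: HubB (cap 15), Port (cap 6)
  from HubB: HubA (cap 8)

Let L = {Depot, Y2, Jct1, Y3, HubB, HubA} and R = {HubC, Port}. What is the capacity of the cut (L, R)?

34

Edges leaving {Depot, Y2, Jct1, Y3, HubB, HubA}: Depot→HubC (2), Depot→Port (6), Y2→HubC (14), Jct1→Port (6), Y3→Port (6).
Cut capacity = 2 + 6 + 14 + 6 + 6 = 34.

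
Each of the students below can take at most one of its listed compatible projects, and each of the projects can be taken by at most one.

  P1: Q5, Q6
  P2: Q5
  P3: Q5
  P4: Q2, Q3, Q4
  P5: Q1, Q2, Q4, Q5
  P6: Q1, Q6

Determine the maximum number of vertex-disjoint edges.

Unit-capacity flow: source→left, listed edges, right→sink; max matching = max flow.
Augmenting path P1→Q5 (+1); matched 1.
Augmenting path P4→Q2 (+1); matched 2.
Augmenting path P5→Q1 (+1); matched 3.
Augmenting path P6→Q6 (+1); matched 4.
Augmenting path P2→Q5→P1→Q6→P6→Q1→P5→Q4 (+1); matched 5.
No augmenting path remains; maximum matching = 5.
König certificate: {P1, P4, P5, P6, Q5} is a vertex cover of size 5 (every listed pair touches it), so no matching can be larger.

5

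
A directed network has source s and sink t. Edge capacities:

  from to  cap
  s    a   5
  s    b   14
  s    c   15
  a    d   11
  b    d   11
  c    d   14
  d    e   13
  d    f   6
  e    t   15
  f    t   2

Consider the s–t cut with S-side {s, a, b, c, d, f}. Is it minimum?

Yes — it is a minimum cut (capacity 15).

Given cut capacity: 13 + 2 = 15.
Augment s→a→d→e→t: bottleneck 5, flow now 5.
Augment s→b→d→e→t: bottleneck 8, flow now 13.
Augment s→b→d→f→t: bottleneck 2, flow now 15.
No augmenting path remains; maximum flow = 15.
Cut capacity 15 equals the max flow, so it is a minimum cut.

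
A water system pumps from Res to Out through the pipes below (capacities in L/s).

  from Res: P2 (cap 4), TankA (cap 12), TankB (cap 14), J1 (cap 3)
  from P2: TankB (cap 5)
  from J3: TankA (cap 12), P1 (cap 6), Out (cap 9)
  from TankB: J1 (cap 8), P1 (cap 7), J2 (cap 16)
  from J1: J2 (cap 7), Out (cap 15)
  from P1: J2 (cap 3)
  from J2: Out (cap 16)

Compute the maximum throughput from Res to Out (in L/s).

21

Augment Res→J1→Out: bottleneck 3, flow now 3.
Augment Res→TankB→J1→Out: bottleneck 8, flow now 11.
Augment Res→TankB→J2→Out: bottleneck 6, flow now 17.
Augment Res→P2→TankB→J2→Out: bottleneck 4, flow now 21.
No augmenting path remains; maximum flow = 21.
In the residual graph, reachable from Res: {Res, TankA}.
Min-cut edges: Res→P2 (4), Res→TankB (14), Res→J1 (3); capacity 4 + 14 + 3 = 21.
This cut is saturated, so no flow can exceed 21.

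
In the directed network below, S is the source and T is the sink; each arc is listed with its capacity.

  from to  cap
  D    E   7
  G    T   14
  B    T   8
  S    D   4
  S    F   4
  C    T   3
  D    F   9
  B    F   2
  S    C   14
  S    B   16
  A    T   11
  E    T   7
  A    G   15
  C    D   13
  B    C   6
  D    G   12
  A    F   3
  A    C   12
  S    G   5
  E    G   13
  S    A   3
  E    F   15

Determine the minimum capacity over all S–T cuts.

35

Augment S→A→T: bottleneck 3, flow now 3.
Augment S→B→T: bottleneck 8, flow now 11.
Augment S→C→T: bottleneck 3, flow now 14.
Augment S→G→T: bottleneck 5, flow now 19.
Augment S→D→E→T: bottleneck 4, flow now 23.
Augment S→C→D→E→T: bottleneck 3, flow now 26.
Augment S→C→D→G→T: bottleneck 8, flow now 34.
Augment S→B→C→D→G→T: bottleneck 1, flow now 35.
No augmenting path remains; maximum flow = 35.
By max-flow min-cut, the minimum cut capacity equals the max flow.
In the residual graph, reachable from S: {S, B, C, D, F, G}.
Min-cut edges: S→A (3), B→T (8), C→T (3), D→E (7), G→T (14); capacity 3 + 8 + 3 + 7 + 14 = 35.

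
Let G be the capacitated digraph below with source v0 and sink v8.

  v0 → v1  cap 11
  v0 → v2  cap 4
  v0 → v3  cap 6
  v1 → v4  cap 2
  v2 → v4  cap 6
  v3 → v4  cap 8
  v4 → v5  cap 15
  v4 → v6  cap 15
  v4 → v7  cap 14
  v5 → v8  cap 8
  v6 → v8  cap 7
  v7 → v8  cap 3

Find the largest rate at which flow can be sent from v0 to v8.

Augment v0→v1→v4→v5→v8: bottleneck 2, flow now 2.
Augment v0→v2→v4→v5→v8: bottleneck 4, flow now 6.
Augment v0→v3→v4→v5→v8: bottleneck 2, flow now 8.
Augment v0→v3→v4→v6→v8: bottleneck 4, flow now 12.
No augmenting path remains; maximum flow = 12.
In the residual graph, reachable from v0: {v0, v1}.
Min-cut edges: v0→v2 (4), v0→v3 (6), v1→v4 (2); capacity 4 + 6 + 2 = 12.
This cut is saturated, so no flow can exceed 12.

12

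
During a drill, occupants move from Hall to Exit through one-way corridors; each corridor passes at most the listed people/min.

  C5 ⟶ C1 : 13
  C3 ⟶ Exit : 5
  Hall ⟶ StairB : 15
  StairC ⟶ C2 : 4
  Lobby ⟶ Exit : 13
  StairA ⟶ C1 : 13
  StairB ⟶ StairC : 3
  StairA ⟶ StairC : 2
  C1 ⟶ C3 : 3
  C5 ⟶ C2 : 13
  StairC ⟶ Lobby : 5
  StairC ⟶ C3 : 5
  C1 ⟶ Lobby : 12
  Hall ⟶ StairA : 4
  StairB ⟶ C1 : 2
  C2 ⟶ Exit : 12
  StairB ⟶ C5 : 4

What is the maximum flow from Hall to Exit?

13

Augment Hall→StairB→C5→C2→Exit: bottleneck 4, flow now 4.
Augment Hall→StairB→C1→C3→Exit: bottleneck 2, flow now 6.
Augment Hall→StairB→StairC→C2→Exit: bottleneck 3, flow now 9.
Augment Hall→StairA→C1→C3→Exit: bottleneck 1, flow now 10.
Augment Hall→StairA→C1→Lobby→Exit: bottleneck 3, flow now 13.
No augmenting path remains; maximum flow = 13.
In the residual graph, reachable from Hall: {Hall, StairB}.
Min-cut edges: Hall→StairA (4), StairB→C5 (4), StairB→C1 (2), StairB→StairC (3); capacity 4 + 4 + 2 + 3 = 13.
This cut is saturated, so no flow can exceed 13.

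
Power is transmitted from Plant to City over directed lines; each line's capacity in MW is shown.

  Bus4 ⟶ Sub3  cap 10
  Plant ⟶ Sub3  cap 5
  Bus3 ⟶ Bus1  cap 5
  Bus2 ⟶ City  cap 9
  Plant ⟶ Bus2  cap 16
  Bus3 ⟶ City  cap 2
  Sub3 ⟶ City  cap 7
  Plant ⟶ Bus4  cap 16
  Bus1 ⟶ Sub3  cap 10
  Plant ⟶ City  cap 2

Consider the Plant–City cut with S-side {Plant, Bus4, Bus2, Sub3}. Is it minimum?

Yes — it is a minimum cut (capacity 18).

Given cut capacity: 2 + 9 + 7 = 18.
Augment Plant→City: bottleneck 2, flow now 2.
Augment Plant→Bus2→City: bottleneck 9, flow now 11.
Augment Plant→Sub3→City: bottleneck 5, flow now 16.
Augment Plant→Bus4→Sub3→City: bottleneck 2, flow now 18.
No augmenting path remains; maximum flow = 18.
Cut capacity 18 equals the max flow, so it is a minimum cut.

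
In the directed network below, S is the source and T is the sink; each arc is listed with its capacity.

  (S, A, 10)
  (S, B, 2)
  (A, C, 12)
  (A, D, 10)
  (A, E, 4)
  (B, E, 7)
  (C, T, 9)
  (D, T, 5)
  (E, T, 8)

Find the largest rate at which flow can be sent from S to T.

Augment S→A→C→T: bottleneck 9, flow now 9.
Augment S→A→D→T: bottleneck 1, flow now 10.
Augment S→B→E→T: bottleneck 2, flow now 12.
No augmenting path remains; maximum flow = 12.
In the residual graph, reachable from S: {S}.
Min-cut edges: S→A (10), S→B (2); capacity 10 + 2 = 12.
This cut is saturated, so no flow can exceed 12.

12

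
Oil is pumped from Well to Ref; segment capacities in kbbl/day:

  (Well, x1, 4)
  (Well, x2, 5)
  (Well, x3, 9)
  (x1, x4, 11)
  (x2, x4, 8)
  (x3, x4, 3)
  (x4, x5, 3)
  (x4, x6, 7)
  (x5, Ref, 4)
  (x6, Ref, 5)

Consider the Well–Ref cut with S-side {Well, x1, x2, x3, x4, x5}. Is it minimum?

No — its capacity is 11, but the minimum cut has capacity 8.

Given cut capacity: 7 + 4 = 11.
Augment Well→x1→x4→x5→Ref: bottleneck 3, flow now 3.
Augment Well→x1→x4→x6→Ref: bottleneck 1, flow now 4.
Augment Well→x2→x4→x6→Ref: bottleneck 4, flow now 8.
No augmenting path remains; maximum flow = 8.
In the residual graph, reachable from Well: {Well, x1, x2, x3, x4, x6}.
Min-cut edges: x4→x5 (3), x6→Ref (5); capacity 3 + 5 = 8.
Cut capacity 11 exceeds the max flow 8, so it is not minimum.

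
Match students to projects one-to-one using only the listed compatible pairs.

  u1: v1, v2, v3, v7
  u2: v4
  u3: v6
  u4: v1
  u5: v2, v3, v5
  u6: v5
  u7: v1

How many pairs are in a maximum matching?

6

Unit-capacity flow: source→left, listed edges, right→sink; max matching = max flow.
Augmenting path u1→v1 (+1); matched 1.
Augmenting path u2→v4 (+1); matched 2.
Augmenting path u3→v6 (+1); matched 3.
Augmenting path u5→v2 (+1); matched 4.
Augmenting path u6→v5 (+1); matched 5.
Augmenting path u4→v1→u1→v3 (+1); matched 6.
No augmenting path remains; maximum matching = 6.
König certificate: {u1, u2, u3, u5, u6, v1} is a vertex cover of size 6 (every listed pair touches it), so no matching can be larger.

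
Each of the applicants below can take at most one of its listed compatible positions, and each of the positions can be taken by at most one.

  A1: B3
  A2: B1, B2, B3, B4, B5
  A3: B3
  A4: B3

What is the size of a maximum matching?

Unit-capacity flow: source→left, listed edges, right→sink; max matching = max flow.
Augmenting path A1→B3 (+1); matched 1.
Augmenting path A2→B1 (+1); matched 2.
No augmenting path remains; maximum matching = 2.
König certificate: {A2, B3} is a vertex cover of size 2 (every listed pair touches it), so no matching can be larger.

2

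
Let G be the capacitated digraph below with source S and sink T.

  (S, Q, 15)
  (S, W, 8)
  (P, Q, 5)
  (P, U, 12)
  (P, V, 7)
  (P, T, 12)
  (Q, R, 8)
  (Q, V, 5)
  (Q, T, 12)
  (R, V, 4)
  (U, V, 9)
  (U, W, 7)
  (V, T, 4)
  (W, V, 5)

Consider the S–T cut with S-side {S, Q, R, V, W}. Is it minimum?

Given cut capacity: 12 + 4 = 16.
Augment S→Q→T: bottleneck 12, flow now 12.
Augment S→Q→V→T: bottleneck 3, flow now 15.
Augment S→W→V→T: bottleneck 1, flow now 16.
No augmenting path remains; maximum flow = 16.
Cut capacity 16 equals the max flow, so it is a minimum cut.

Yes — it is a minimum cut (capacity 16).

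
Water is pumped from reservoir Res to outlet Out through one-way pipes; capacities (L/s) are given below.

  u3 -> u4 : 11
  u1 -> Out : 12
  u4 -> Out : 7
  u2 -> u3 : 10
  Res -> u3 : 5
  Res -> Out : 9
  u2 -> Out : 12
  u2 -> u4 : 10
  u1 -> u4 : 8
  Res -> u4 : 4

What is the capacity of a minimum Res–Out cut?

16

Augment Res→Out: bottleneck 9, flow now 9.
Augment Res→u4→Out: bottleneck 4, flow now 13.
Augment Res→u3→u4→Out: bottleneck 3, flow now 16.
No augmenting path remains; maximum flow = 16.
By max-flow min-cut, the minimum cut capacity equals the max flow.
In the residual graph, reachable from Res: {Res, u3, u4}.
Min-cut edges: Res→Out (9), u4→Out (7); capacity 9 + 7 = 16.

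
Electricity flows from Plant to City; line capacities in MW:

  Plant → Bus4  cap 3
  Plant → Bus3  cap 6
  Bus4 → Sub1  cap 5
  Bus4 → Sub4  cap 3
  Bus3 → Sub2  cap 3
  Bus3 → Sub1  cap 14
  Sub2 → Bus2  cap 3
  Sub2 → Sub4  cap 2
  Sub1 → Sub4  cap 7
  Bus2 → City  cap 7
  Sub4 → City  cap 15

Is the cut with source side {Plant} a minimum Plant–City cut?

Given cut capacity: 3 + 6 = 9.
Augment Plant→Bus4→Sub4→City: bottleneck 3, flow now 3.
Augment Plant→Bus3→Sub2→Bus2→City: bottleneck 3, flow now 6.
Augment Plant→Bus3→Sub1→Sub4→City: bottleneck 3, flow now 9.
No augmenting path remains; maximum flow = 9.
Cut capacity 9 equals the max flow, so it is a minimum cut.

Yes — it is a minimum cut (capacity 9).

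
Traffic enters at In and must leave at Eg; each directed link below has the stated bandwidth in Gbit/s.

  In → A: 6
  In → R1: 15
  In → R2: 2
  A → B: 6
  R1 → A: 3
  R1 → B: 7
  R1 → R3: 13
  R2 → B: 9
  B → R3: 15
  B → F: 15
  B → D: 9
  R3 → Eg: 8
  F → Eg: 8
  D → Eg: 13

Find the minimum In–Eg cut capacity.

Augment In→R1→R3→Eg: bottleneck 8, flow now 8.
Augment In→A→B→F→Eg: bottleneck 6, flow now 14.
Augment In→R1→B→F→Eg: bottleneck 2, flow now 16.
Augment In→R1→B→D→Eg: bottleneck 5, flow now 21.
Augment In→R2→B→D→Eg: bottleneck 2, flow now 23.
No augmenting path remains; maximum flow = 23.
By max-flow min-cut, the minimum cut capacity equals the max flow.
In the residual graph, reachable from In: {In}.
Min-cut edges: In→A (6), In→R1 (15), In→R2 (2); capacity 6 + 15 + 2 = 23.

23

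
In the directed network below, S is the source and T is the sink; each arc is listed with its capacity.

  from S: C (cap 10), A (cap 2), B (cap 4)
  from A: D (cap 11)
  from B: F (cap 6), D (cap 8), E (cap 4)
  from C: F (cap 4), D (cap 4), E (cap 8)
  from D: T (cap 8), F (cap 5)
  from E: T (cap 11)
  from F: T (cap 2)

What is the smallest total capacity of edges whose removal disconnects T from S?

16

Augment S→A→D→T: bottleneck 2, flow now 2.
Augment S→B→D→T: bottleneck 4, flow now 6.
Augment S→C→D→T: bottleneck 2, flow now 8.
Augment S→C→E→T: bottleneck 8, flow now 16.
No augmenting path remains; maximum flow = 16.
By max-flow min-cut, the minimum cut capacity equals the max flow.
In the residual graph, reachable from S: {S}.
Min-cut edges: S→A (2), S→B (4), S→C (10); capacity 2 + 4 + 10 = 16.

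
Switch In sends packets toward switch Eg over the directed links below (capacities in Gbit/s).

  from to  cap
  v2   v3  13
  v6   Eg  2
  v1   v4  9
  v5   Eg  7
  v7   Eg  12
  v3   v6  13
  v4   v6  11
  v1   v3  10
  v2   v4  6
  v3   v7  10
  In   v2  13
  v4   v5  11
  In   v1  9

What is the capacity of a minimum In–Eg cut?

Augment In→v1→v3→v6→Eg: bottleneck 2, flow now 2.
Augment In→v1→v3→v7→Eg: bottleneck 7, flow now 9.
Augment In→v2→v3→v7→Eg: bottleneck 3, flow now 12.
Augment In→v2→v4→v5→Eg: bottleneck 6, flow now 18.
Augment In→v2→v3→v1→v4→v5→Eg: bottleneck 1, flow now 19. (uses reverse residual edge)
No augmenting path remains; maximum flow = 19.
By max-flow min-cut, the minimum cut capacity equals the max flow.
In the residual graph, reachable from In: {In, v1, v2, v3, v4, v5, v6}.
Min-cut edges: v3→v7 (10), v5→Eg (7), v6→Eg (2); capacity 10 + 7 + 2 = 19.

19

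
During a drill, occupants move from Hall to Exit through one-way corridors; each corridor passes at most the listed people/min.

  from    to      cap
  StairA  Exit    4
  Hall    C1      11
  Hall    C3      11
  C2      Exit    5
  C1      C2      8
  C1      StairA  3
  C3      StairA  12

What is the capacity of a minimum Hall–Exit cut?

9

Augment Hall→C1→C2→Exit: bottleneck 5, flow now 5.
Augment Hall→C1→StairA→Exit: bottleneck 3, flow now 8.
Augment Hall→C3→StairA→Exit: bottleneck 1, flow now 9.
No augmenting path remains; maximum flow = 9.
By max-flow min-cut, the minimum cut capacity equals the max flow.
In the residual graph, reachable from Hall: {Hall, C1, C3, C2, StairA}.
Min-cut edges: C2→Exit (5), StairA→Exit (4); capacity 5 + 4 = 9.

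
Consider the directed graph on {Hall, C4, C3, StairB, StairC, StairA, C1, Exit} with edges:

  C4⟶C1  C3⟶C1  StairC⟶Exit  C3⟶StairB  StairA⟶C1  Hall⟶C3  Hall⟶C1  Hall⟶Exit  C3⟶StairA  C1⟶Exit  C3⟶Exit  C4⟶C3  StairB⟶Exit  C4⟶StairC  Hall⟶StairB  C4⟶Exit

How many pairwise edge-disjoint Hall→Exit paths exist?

Assign every edge capacity 1; by Menger, the answer equals the max flow.
Path Hall→Exit (+1); total 1.
Path Hall→C3→Exit (+1); total 2.
Path Hall→StairB→Exit (+1); total 3.
Path Hall→C1→Exit (+1); total 4.
No residual Hall→Exit path; max flow = 4.
Certifying cut of size 4: {Hall→C1, Hall→C3, Hall→Exit, Hall→StairB}.

4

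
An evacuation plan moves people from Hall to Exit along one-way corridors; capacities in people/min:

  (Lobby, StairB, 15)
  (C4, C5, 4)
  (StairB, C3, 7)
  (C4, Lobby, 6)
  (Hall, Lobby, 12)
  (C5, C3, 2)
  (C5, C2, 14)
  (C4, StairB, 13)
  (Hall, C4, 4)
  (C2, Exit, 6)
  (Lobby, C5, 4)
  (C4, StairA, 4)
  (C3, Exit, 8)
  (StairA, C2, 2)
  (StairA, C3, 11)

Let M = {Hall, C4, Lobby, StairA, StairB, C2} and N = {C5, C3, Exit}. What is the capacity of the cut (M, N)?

Edges leaving {Hall, C4, Lobby, StairA, StairB, C2}: C4→C5 (4), Lobby→C5 (4), StairA→C3 (11), StairB→C3 (7), C2→Exit (6).
Cut capacity = 4 + 4 + 11 + 7 + 6 = 32.

32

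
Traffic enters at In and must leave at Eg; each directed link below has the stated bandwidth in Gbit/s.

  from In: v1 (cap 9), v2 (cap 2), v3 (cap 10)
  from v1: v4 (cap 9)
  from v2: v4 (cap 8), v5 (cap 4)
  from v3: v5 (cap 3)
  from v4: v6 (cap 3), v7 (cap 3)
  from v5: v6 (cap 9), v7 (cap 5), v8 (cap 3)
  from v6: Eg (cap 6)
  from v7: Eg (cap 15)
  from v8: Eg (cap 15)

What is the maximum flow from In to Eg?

11

Augment In→v1→v4→v6→Eg: bottleneck 3, flow now 3.
Augment In→v1→v4→v7→Eg: bottleneck 3, flow now 6.
Augment In→v2→v5→v6→Eg: bottleneck 2, flow now 8.
Augment In→v3→v5→v6→Eg: bottleneck 1, flow now 9.
Augment In→v3→v5→v7→Eg: bottleneck 2, flow now 11.
No augmenting path remains; maximum flow = 11.
In the residual graph, reachable from In: {In, v1, v3, v4}.
Min-cut edges: In→v2 (2), v3→v5 (3), v4→v6 (3), v4→v7 (3); capacity 2 + 3 + 3 + 3 = 11.
This cut is saturated, so no flow can exceed 11.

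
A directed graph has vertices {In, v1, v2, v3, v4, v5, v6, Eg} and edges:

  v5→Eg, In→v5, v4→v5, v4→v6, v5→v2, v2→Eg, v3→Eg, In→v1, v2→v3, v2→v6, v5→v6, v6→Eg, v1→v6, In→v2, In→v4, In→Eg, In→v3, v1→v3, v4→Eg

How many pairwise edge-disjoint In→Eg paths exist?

6

Assign every edge capacity 1; by Menger, the answer equals the max flow.
Path In→Eg (+1); total 1.
Path In→v2→Eg (+1); total 2.
Path In→v3→Eg (+1); total 3.
Path In→v4→Eg (+1); total 4.
Path In→v5→Eg (+1); total 5.
Path In→v1→v6→Eg (+1); total 6.
No residual In→Eg path; max flow = 6.
Certifying cut of size 6: {In→Eg, In→v1, In→v2, In→v3, In→v4, In→v5}.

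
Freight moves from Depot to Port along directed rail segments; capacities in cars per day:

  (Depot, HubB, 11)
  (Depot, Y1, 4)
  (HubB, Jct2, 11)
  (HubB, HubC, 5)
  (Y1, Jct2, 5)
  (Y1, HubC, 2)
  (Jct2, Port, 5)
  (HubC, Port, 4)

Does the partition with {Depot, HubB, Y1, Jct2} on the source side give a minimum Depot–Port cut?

Given cut capacity: 5 + 2 + 5 = 12.
Augment Depot→HubB→Jct2→Port: bottleneck 5, flow now 5.
Augment Depot→HubB→HubC→Port: bottleneck 4, flow now 9.
No augmenting path remains; maximum flow = 9.
In the residual graph, reachable from Depot: {Depot, HubB, Y1, Jct2, HubC}.
Min-cut edges: Jct2→Port (5), HubC→Port (4); capacity 5 + 4 = 9.
Cut capacity 12 exceeds the max flow 9, so it is not minimum.

No — its capacity is 12, but the minimum cut has capacity 9.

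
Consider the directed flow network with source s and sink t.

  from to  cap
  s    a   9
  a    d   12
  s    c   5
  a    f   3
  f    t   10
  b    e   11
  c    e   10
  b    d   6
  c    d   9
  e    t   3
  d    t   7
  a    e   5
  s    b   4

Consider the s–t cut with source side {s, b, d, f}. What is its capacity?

42

Edges leaving {s, b, d, f}: s→a (9), s→c (5), b→e (11), d→t (7), f→t (10).
Cut capacity = 9 + 5 + 11 + 7 + 10 = 42.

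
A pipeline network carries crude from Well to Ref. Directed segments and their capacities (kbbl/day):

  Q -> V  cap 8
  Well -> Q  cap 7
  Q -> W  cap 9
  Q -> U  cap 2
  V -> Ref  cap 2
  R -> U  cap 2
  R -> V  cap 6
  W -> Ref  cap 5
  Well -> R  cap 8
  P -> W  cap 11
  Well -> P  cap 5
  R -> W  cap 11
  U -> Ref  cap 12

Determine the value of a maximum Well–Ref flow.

11

Augment Well→P→W→Ref: bottleneck 5, flow now 5.
Augment Well→Q→U→Ref: bottleneck 2, flow now 7.
Augment Well→Q→V→Ref: bottleneck 2, flow now 9.
Augment Well→R→U→Ref: bottleneck 2, flow now 11.
No augmenting path remains; maximum flow = 11.
In the residual graph, reachable from Well: {Well, P, Q, R, V, W}.
Min-cut edges: Q→U (2), R→U (2), V→Ref (2), W→Ref (5); capacity 2 + 2 + 2 + 5 = 11.
This cut is saturated, so no flow can exceed 11.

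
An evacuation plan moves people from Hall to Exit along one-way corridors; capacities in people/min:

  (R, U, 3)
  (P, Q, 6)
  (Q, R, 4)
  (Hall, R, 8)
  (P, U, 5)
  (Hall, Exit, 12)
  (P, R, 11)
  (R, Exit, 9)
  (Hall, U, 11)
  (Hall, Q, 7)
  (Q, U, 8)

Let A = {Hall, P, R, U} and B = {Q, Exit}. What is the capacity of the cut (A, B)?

34

Edges leaving {Hall, P, R, U}: Hall→Q (7), Hall→Exit (12), P→Q (6), R→Exit (9).
Cut capacity = 7 + 12 + 6 + 9 = 34.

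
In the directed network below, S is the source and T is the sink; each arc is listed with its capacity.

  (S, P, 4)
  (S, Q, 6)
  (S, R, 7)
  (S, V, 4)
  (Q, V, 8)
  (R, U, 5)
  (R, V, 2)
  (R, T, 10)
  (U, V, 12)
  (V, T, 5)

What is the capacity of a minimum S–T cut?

Augment S→R→T: bottleneck 7, flow now 7.
Augment S→V→T: bottleneck 4, flow now 11.
Augment S→Q→V→T: bottleneck 1, flow now 12.
No augmenting path remains; maximum flow = 12.
By max-flow min-cut, the minimum cut capacity equals the max flow.
In the residual graph, reachable from S: {S, P, Q, V}.
Min-cut edges: S→R (7), V→T (5); capacity 7 + 5 = 12.

12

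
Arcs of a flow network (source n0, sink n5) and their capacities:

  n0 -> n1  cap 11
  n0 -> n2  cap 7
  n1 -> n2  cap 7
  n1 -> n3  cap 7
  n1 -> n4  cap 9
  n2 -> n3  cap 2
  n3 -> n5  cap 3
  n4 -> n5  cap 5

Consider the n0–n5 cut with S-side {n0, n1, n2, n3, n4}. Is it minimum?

Yes — it is a minimum cut (capacity 8).

Given cut capacity: 3 + 5 = 8.
Augment n0→n1→n3→n5: bottleneck 3, flow now 3.
Augment n0→n1→n4→n5: bottleneck 5, flow now 8.
No augmenting path remains; maximum flow = 8.
Cut capacity 8 equals the max flow, so it is a minimum cut.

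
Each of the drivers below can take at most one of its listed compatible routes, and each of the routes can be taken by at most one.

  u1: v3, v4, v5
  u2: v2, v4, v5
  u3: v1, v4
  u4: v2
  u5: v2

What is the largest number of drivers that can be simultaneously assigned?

Unit-capacity flow: source→left, listed edges, right→sink; max matching = max flow.
Augmenting path u1→v3 (+1); matched 1.
Augmenting path u2→v2 (+1); matched 2.
Augmenting path u3→v1 (+1); matched 3.
Augmenting path u4→v2→u2→v4 (+1); matched 4.
No augmenting path remains; maximum matching = 4.
König certificate: {u1, u2, u3, v2} is a vertex cover of size 4 (every listed pair touches it), so no matching can be larger.

4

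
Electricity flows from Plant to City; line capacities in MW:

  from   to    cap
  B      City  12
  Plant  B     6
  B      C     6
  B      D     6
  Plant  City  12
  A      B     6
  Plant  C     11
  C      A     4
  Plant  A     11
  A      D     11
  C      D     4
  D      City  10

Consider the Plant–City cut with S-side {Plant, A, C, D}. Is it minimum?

Given cut capacity: 6 + 12 + 6 + 10 = 34.
Augment Plant→City: bottleneck 12, flow now 12.
Augment Plant→B→City: bottleneck 6, flow now 18.
Augment Plant→A→B→City: bottleneck 6, flow now 24.
Augment Plant→A→D→City: bottleneck 5, flow now 29.
Augment Plant→C→D→City: bottleneck 4, flow now 33.
Augment Plant→C→A→D→City: bottleneck 1, flow now 34.
No augmenting path remains; maximum flow = 34.
Cut capacity 34 equals the max flow, so it is a minimum cut.

Yes — it is a minimum cut (capacity 34).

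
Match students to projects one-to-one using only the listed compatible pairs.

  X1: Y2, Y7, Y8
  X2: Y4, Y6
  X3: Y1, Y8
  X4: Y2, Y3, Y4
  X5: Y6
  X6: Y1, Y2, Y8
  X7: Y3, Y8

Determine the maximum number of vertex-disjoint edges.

Unit-capacity flow: source→left, listed edges, right→sink; max matching = max flow.
Augmenting path X1→Y2 (+1); matched 1.
Augmenting path X2→Y4 (+1); matched 2.
Augmenting path X3→Y1 (+1); matched 3.
Augmenting path X4→Y3 (+1); matched 4.
Augmenting path X5→Y6 (+1); matched 5.
Augmenting path X6→Y8 (+1); matched 6.
Augmenting path X7→Y3→X4→Y2→X1→Y7 (+1); matched 7.
No augmenting path remains; maximum matching = 7.
König certificate: {X1, X2, X3, X4, X5, X6, X7} is a vertex cover of size 7 (every listed pair touches it), so no matching can be larger.

7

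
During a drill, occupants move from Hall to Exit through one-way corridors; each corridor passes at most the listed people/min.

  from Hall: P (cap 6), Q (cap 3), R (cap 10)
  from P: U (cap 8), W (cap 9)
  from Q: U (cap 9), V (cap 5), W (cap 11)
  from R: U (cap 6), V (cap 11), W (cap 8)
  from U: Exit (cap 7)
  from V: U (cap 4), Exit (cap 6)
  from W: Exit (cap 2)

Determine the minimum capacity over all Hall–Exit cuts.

Augment Hall→P→U→Exit: bottleneck 6, flow now 6.
Augment Hall→Q→U→Exit: bottleneck 1, flow now 7.
Augment Hall→Q→V→Exit: bottleneck 2, flow now 9.
Augment Hall→R→V→Exit: bottleneck 4, flow now 13.
Augment Hall→R→W→Exit: bottleneck 2, flow now 15.
No augmenting path remains; maximum flow = 15.
By max-flow min-cut, the minimum cut capacity equals the max flow.
In the residual graph, reachable from Hall: {Hall, P, Q, R, U, V, W}.
Min-cut edges: U→Exit (7), V→Exit (6), W→Exit (2); capacity 7 + 6 + 2 = 15.

15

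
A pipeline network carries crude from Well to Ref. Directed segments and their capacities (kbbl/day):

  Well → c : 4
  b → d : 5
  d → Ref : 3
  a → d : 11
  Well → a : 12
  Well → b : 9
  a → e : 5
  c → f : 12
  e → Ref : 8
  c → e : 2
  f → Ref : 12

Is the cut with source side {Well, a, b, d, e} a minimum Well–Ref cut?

Given cut capacity: 4 + 3 + 8 = 15.
Augment Well→a→d→Ref: bottleneck 3, flow now 3.
Augment Well→a→e→Ref: bottleneck 5, flow now 8.
Augment Well→c→e→Ref: bottleneck 2, flow now 10.
Augment Well→c→f→Ref: bottleneck 2, flow now 12.
No augmenting path remains; maximum flow = 12.
In the residual graph, reachable from Well: {Well, a, b, d}.
Min-cut edges: Well→c (4), a→e (5), d→Ref (3); capacity 4 + 5 + 3 = 12.
Cut capacity 15 exceeds the max flow 12, so it is not minimum.

No — its capacity is 15, but the minimum cut has capacity 12.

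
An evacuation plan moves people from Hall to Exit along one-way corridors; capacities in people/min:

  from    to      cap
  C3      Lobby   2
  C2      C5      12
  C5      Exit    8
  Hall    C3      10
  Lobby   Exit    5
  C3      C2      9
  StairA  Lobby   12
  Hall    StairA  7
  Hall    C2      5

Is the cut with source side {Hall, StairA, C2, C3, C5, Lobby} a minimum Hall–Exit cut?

Yes — it is a minimum cut (capacity 13).

Given cut capacity: 8 + 5 = 13.
Augment Hall→StairA→Lobby→Exit: bottleneck 5, flow now 5.
Augment Hall→C2→C5→Exit: bottleneck 5, flow now 10.
Augment Hall→C3→C2→C5→Exit: bottleneck 3, flow now 13.
No augmenting path remains; maximum flow = 13.
Cut capacity 13 equals the max flow, so it is a minimum cut.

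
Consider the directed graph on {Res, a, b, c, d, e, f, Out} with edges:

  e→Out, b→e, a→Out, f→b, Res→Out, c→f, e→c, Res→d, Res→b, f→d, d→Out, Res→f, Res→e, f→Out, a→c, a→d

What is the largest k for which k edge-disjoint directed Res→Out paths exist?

Assign every edge capacity 1; by Menger, the answer equals the max flow.
Path Res→Out (+1); total 1.
Path Res→d→Out (+1); total 2.
Path Res→e→Out (+1); total 3.
Path Res→f→Out (+1); total 4.
No residual Res→Out path; max flow = 4.
Certifying cut of size 4: {Res→Out, d→Out, e→Out, f→Out}.

4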